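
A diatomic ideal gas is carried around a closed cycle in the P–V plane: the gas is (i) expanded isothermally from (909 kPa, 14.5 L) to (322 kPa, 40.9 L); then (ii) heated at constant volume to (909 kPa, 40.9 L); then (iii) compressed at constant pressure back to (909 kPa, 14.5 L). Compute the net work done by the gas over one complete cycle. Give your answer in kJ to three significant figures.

Leg (i): W = PᵢVᵢ ln(V_f/Vᵢ) = (13180) ln(40.9/14.5) = 13668 J.
Leg (ii): W = 0.
Leg (iii): W = PΔV = (909)(14.5 − 40.9) = -23998 J.
W_net = 13668 − 23998 = -10330 J.

W_net ≈ -10.3 kJ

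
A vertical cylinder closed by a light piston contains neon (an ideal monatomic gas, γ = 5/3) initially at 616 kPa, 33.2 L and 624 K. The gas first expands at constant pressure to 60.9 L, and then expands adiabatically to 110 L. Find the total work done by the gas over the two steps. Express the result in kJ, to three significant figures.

Step 1 (isobaric): W = PΔV = (616 kPa)(60.9 − 33.2 L) = 17063 J.
After step 1: P = 616 kPa, V = 60.9 L, T = 1145 K.
Step 2 (adiabatic): W = (P₁V₁ − P₂V₂)/(γ−1) = (37514 − 25294)/0.667 = 18331 J.
W_total = 17063 + 18331 = 35394 J.

W_total ≈ 35.4 kJ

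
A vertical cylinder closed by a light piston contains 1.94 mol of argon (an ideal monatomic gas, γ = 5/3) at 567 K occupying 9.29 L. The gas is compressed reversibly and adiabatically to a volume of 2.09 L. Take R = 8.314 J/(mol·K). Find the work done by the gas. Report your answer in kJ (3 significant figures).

Adiabatic: TV^(γ−1) = const with γ = 5/3.
T₂ = T₁ (V₁/V₂)^(γ−1) = 567 × (9.29/2.09)^0.667 = 567 × 2.703 = 1533 K.
W_by = nCᵥ(T₁ − T₂) = (1.94)(12.47)(567 − 1533) = -23367 J.

W ≈ -23.4 kJ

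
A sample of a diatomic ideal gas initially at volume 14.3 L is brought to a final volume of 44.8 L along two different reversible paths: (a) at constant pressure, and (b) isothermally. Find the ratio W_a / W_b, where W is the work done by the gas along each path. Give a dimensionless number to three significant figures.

W_a / W_b ≈ 1.87

Path (a) isobaric: W = P₁(V₂ − V₁) → W_a/(P₁V₁) = 2.133.
Path (b) isothermal: W = P₁V₁ ln(V₂/V₁) → W_b/(P₁V₁) = 1.142.
W_a / W_b = 2.133 / 1.142 = 1.868.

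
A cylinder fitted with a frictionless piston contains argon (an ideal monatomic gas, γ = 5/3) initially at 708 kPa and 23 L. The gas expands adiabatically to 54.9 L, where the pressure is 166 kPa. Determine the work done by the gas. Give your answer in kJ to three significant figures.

W ≈ 10.8 kJ

Adiabatic: W = (P₁V₁ − P₂V₂)/(γ − 1) with γ = 5/3.
P₁V₁ = 16284 J, P₂V₂ = 9113 J.
W = (16284 − 9113) / 0.6667 = 10756 J.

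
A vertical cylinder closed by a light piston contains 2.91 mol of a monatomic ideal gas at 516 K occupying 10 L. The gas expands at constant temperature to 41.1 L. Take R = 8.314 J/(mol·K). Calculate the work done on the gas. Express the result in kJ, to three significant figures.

Isothermal: W = nRT ln(V₂/V₁).
W = (2.91)(8.314)(516) × ln(41.1/10)
  = 12484 × 1.413
W_by_gas = 17645 J; work on gas = −W_by = -17645 J.

W ≈ -17.6 kJ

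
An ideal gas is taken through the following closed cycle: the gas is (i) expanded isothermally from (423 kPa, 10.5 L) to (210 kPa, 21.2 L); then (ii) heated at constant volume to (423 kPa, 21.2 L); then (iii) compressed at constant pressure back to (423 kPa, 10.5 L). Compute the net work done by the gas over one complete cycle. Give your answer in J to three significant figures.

W_net ≈ -1410 J

Leg (i): W = PᵢVᵢ ln(V_f/Vᵢ) = (4442) ln(21.2/10.5) = 3121 J.
Leg (ii): W = 0.
Leg (iii): W = PΔV = (423)(10.5 − 21.2) = -4526 J.
W_net = 3121 − 4526 = -1405 J.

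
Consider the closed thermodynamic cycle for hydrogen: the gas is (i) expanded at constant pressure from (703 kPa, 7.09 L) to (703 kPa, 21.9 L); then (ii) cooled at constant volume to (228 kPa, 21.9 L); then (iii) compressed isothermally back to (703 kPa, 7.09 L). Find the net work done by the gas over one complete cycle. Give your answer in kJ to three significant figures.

W_net ≈ 4.78 kJ

Leg (i): W = PΔV = (703)(21.9 − 7.09) = 10411 J.
Leg (ii): W = 0.
Leg (iii): W = PᵢVᵢ ln(V_f/Vᵢ) = (4993) ln(7.09/21.9) = -5631 J.
W_net = 10411 − 5631 = 4780 J.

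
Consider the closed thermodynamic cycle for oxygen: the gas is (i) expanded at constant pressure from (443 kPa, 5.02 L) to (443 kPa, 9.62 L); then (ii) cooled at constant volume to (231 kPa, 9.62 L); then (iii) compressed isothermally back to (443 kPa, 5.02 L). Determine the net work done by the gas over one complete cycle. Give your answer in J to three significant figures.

W_net ≈ 592 J

Leg (i): W = PΔV = (443)(9.62 − 5.02) = 2038 J.
Leg (ii): W = 0.
Leg (iii): W = PᵢVᵢ ln(V_f/Vᵢ) = (2222) ln(5.02/9.62) = -1445 J.
W_net = 2038 − 1445 = 592.4 J.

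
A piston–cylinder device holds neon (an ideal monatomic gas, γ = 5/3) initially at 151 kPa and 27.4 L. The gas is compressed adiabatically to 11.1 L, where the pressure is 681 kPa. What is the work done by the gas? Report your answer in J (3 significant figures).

Adiabatic: W = (P₁V₁ − P₂V₂)/(γ − 1) with γ = 5/3.
P₁V₁ = 4137 J, P₂V₂ = 7559 J.
W = (4137 − 7559) / 0.6667 = -5133 J.

W ≈ -5130 J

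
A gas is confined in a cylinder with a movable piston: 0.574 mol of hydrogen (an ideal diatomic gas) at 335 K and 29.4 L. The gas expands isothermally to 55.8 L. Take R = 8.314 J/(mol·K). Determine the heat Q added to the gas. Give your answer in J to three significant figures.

Isothermal ⇒ ΔU = 0, so Q = W = nRT ln(V₂/V₁).
Q = (0.574)(8.314)(335) ln(55.8/29.4) = 1599 × 0.6408 = 1024 J.

Q ≈ 1020 J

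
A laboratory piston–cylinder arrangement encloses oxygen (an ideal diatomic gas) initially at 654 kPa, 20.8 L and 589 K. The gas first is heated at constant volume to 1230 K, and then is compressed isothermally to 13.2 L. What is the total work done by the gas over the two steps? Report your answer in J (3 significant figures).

W_total ≈ -12900 J

Step 1 (isochoric): W = 0 (constant volume).
After step 1: P = 1366 kPa (V unchanged).
Step 2 (isothermal): W = P₁V₁ ln(V₂/V₁) = (28407) ln(13.2/20.8) = -12918 J.
W_total = 0 − 12918 = -12918 J.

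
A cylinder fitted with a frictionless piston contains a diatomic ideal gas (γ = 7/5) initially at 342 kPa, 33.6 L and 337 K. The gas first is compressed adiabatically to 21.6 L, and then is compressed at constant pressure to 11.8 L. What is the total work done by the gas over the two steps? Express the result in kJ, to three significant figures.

Step 1 (adiabatic): W = (P₁V₁ − P₂V₂)/(γ−1) = (11491 − 13713)/0.4 = -5553 J.
After step 1: P = 634.8 kPa, V = 21.6 L, T = 402.1 K.
Step 2 (isobaric): W = PΔV = (634.8 kPa)(11.8 − 21.6 L) = -6221 J.
W_total = -5553 − 6221 = -11775 J.

W_total ≈ -11.8 kJ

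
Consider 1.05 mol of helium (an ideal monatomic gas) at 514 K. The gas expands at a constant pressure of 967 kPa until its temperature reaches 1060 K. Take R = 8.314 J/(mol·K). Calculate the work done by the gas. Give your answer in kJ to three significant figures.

W ≈ 4.77 kJ

Isobaric: W = P ΔV = nR ΔT.
W = (1.05)(8.314)(1060 − 514) = 4766 J.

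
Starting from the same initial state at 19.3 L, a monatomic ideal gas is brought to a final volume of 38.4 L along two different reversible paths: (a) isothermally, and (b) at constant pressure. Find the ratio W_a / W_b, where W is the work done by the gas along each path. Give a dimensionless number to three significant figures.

W_a / W_b ≈ 0.695

Path (a) isothermal: W = P₁V₁ ln(V₂/V₁) → W_a/(P₁V₁) = 0.688.
Path (b) isobaric: W = P₁(V₂ − V₁) → W_b/(P₁V₁) = 0.9896.
W_a / W_b = 0.688 / 0.9896 = 0.6952.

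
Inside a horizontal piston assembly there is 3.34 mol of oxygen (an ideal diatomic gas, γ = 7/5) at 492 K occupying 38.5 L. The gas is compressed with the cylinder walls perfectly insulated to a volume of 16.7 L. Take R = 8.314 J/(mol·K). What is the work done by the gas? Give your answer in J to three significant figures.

W ≈ -13500 J

Adiabatic: TV^(γ−1) = const with γ = 7/5.
T₂ = T₁ (V₁/V₂)^(γ−1) = 492 × (38.5/16.7)^0.4 = 492 × 1.397 = 687.2 K.
W_by = nCᵥ(T₁ − T₂) = (3.34)(20.79)(492 − 687.2) = -13549 J.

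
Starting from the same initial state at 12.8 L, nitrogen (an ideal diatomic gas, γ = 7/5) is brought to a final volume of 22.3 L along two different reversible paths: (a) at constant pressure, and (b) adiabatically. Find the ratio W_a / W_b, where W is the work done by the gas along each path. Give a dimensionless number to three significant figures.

Path (a) isobaric: W = P₁(V₂ − V₁) → W_a/(P₁V₁) = 0.7422.
Path (b) adiabatic: W = P₁V₁(1 − (V₁/V₂)^(γ−1))/(γ−1) → W_b/(P₁V₁) = 0.4978.
W_a / W_b = 0.7422 / 0.4978 = 1.491.

W_a / W_b ≈ 1.49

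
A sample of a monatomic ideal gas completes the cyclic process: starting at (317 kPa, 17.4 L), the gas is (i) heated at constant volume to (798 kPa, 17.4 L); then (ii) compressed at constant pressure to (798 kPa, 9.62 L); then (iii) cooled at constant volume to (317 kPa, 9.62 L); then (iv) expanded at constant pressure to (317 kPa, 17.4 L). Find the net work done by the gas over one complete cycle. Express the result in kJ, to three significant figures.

Constant-volume legs do no work.
W(ii) = (798)(9.62 − 17.4) = -6208 J; W(iv) = (317)(17.4 − 9.62) = 2466 J.
W_net = -6208 + 2466 = -3742 J (the counter-clockwise enclosed area).

W_net ≈ -3.74 kJ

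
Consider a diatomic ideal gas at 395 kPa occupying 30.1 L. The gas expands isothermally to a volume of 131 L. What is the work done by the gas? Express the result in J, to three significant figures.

Isothermal: W = nRT ln(V₂/V₁) = P₁V₁ ln(V₂/V₁).
P₁V₁ = (395 kPa)(30.1 L) = 11890 J.
W = 11890 × ln(131/30.1) = 11890 × 1.471
W_by_gas = 17486 J.

W ≈ 17500 J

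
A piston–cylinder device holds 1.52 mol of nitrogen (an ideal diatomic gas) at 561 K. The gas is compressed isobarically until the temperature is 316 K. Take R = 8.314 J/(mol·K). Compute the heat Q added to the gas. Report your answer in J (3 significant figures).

Isobaric: W = nRΔT = (1.52)(8.314)(-245) = -3096 J.
ΔU = nCᵥΔT with Cᵥ = 5R/2: ΔU = (1.52)(20.79)(-245) = -7740 J.
Q = ΔU + W = -7740 − 3096 = -10836 J.

Q ≈ -10800 J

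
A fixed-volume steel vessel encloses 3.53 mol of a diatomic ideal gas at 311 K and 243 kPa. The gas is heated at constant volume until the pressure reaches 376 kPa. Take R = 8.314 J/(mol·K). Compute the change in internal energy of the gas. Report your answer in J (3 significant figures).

ΔU ≈ 12500 J

Constant volume ⇒ W = 0, so Q = ΔU = nCᵥΔT with Cᵥ = 5R/2 = 20.79 J/(mol·K).
At constant V, T₂/T₁ = P₂/P₁ ⇒ ΔT = T₁(P₂/P₁ − 1) = 311·(376/243 − 1) = 170.2 K.
ΔU = (3.53)(20.79)(170.2) = 12489 J.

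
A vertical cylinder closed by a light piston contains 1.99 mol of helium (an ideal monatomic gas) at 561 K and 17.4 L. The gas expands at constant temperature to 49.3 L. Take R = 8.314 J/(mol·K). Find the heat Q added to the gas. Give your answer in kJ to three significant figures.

Isothermal ⇒ ΔU = 0, so Q = W = nRT ln(V₂/V₁).
Q = (1.99)(8.314)(561) ln(49.3/17.4) = 9282 × 1.041 = 9666 J.

Q ≈ 9.67 kJ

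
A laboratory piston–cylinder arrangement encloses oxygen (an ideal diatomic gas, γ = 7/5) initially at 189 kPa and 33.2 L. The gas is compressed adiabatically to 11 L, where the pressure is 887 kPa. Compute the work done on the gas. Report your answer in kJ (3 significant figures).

Adiabatic: W = (P₁V₁ − P₂V₂)/(γ − 1) with γ = 7/5.
P₁V₁ = 6275 J, P₂V₂ = 9757 J.
W = (6275 − 9757) / 0.4 = -8706 J.
Work on gas = −W_by = 8706 J.

W ≈ 8.71 kJ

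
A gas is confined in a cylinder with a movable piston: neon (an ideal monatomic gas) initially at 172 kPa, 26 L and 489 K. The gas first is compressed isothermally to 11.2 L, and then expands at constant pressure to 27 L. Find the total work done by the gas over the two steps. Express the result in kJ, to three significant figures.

Step 1 (isothermal): W = P₁V₁ ln(V₂/V₁) = (4472) ln(11.2/26) = -3766 J.
After step 1: P = 399.3 kPa, V = 11.2 L, T = 489 K.
Step 2 (isobaric): W = PΔV = (399.3 kPa)(27 − 11.2 L) = 6309 J.
W_total = -3766 + 6309 = 2542 J.

W_total ≈ 2.54 kJ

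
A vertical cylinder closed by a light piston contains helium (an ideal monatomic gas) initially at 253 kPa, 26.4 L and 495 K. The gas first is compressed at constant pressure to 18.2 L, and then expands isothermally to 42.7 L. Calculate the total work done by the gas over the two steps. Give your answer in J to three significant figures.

W_total ≈ 1850 J

Step 1 (isobaric): W = PΔV = (253 kPa)(18.2 − 26.4 L) = -2075 J.
After step 1: P = 253 kPa, V = 18.2 L, T = 341.2 K.
Step 2 (isothermal): W = P₁V₁ ln(V₂/V₁) = (4605) ln(42.7/18.2) = 3927 J.
W_total = -2075 + 3927 = 1852 J.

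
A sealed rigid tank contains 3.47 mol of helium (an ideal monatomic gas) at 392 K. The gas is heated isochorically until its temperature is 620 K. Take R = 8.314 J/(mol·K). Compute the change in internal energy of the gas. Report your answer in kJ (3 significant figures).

ΔU ≈ 9.87 kJ

Constant volume ⇒ W = 0, so Q = ΔU = nCᵥΔT with Cᵥ = 3R/2 = 12.47 J/(mol·K).
ΔU = (3.47)(12.47)(620 − 392) = 9867 J.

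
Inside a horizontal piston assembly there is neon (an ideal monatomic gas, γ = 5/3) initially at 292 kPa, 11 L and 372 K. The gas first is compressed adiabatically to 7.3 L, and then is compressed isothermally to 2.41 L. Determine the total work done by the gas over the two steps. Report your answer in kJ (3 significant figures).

W_total ≈ -6.19 kJ

Step 1 (adiabatic): W = (P₁V₁ − P₂V₂)/(γ−1) = (3212 − 4222)/0.667 = -1515 J.
After step 1: P = 578.3 kPa, V = 7.3 L, T = 488.9 K.
Step 2 (isothermal): W = P₁V₁ ln(V₂/V₁) = (4222) ln(2.41/7.3) = -4679 J.
W_total = -1515 − 4679 = -6193 J.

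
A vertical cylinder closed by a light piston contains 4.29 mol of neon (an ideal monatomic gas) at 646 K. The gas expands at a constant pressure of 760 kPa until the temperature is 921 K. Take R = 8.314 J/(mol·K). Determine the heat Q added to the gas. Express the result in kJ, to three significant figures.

Isobaric: W = nRΔT = (4.29)(8.314)(275) = 9808 J.
ΔU = nCᵥΔT with Cᵥ = 3R/2: ΔU = (4.29)(12.47)(275) = 14713 J.
Q = ΔU + W = 14713 + 9808 = 24521 J.

Q ≈ 24.5 kJ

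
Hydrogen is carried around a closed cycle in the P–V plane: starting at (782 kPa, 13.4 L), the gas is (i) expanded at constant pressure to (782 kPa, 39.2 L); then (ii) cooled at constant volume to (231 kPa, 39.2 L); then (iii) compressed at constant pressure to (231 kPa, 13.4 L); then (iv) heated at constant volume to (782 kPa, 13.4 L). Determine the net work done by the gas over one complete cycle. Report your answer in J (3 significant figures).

W_net ≈ 14200 J

Constant-volume legs do no work.
W(i) = (782)(39.2 − 13.4) = 20176 J; W(iii) = (231)(13.4 − 39.2) = -5960 J.
W_net = 20176 − 5960 = 14216 J (the clockwise enclosed area).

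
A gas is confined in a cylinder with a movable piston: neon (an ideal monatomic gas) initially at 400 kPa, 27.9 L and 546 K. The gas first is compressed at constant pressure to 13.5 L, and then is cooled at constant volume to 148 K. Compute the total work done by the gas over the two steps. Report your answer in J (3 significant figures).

Step 1 (isobaric): W = PΔV = (400 kPa)(13.5 − 27.9 L) = -5760 J.
Step 2 (isochoric): W = 0 (constant volume).
W_total = -5760 + 0 = -5760 J.

W_total ≈ -5760 J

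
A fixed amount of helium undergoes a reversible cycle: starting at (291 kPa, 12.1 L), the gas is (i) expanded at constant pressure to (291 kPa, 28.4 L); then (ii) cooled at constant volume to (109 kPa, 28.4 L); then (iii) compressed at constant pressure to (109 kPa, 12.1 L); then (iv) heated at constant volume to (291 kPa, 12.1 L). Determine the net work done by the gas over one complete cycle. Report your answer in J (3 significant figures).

Constant-volume legs do no work.
W(i) = (291)(28.4 − 12.1) = 4743 J; W(iii) = (109)(12.1 − 28.4) = -1777 J.
W_net = 4743 − 1777 = 2967 J (the clockwise enclosed area).

W_net ≈ 2970 J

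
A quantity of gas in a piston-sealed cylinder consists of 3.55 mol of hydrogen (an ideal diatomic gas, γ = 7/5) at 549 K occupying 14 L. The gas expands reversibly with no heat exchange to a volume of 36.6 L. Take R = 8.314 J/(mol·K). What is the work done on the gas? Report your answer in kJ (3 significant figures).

Adiabatic: TV^(γ−1) = const with γ = 7/5.
T₂ = T₁ (V₁/V₂)^(γ−1) = 549 × (14/36.6)^0.4 = 549 × 0.6809 = 373.8 K.
W_by = nCᵥ(T₁ − T₂) = (3.55)(20.79)(549 − 373.8) = 12928 J.
Work on gas = −W_by = -12928 J.

W ≈ -12.9 kJ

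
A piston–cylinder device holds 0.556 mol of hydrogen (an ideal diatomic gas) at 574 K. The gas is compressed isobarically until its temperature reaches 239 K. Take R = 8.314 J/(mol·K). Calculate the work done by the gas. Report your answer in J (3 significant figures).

Isobaric: W = P ΔV = nR ΔT.
W = (0.556)(8.314)(239 − 574) = -1549 J.

W ≈ -1550 J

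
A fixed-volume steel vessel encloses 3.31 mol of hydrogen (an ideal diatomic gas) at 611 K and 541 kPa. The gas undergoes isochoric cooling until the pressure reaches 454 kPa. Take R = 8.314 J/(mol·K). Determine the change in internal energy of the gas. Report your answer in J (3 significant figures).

ΔU ≈ -6760 J

Constant volume ⇒ W = 0, so Q = ΔU = nCᵥΔT with Cᵥ = 5R/2 = 20.79 J/(mol·K).
At constant V, T₂/T₁ = P₂/P₁ ⇒ ΔT = T₁(P₂/P₁ − 1) = 611·(454/541 − 1) = -98.26 K.
ΔU = (3.31)(20.79)(-98.26) = -6760 J.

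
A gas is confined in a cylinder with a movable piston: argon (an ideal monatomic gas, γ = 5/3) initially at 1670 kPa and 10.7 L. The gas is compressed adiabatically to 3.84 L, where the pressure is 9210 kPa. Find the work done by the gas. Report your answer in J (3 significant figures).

W ≈ -26200 J

Adiabatic: W = (P₁V₁ − P₂V₂)/(γ − 1) with γ = 5/3.
P₁V₁ = 17869 J, P₂V₂ = 35366 J.
W = (17869 − 35366) / 0.6667 = -26246 J.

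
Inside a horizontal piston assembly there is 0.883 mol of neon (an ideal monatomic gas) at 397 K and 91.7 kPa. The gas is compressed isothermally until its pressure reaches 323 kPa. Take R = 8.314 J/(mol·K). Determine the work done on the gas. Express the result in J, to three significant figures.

Isothermal process: W = nRT ln(V₂/V₁) = nRT ln(P₁/P₂).
W = (0.883)(8.314)(397) × ln(91.7/323)
  = 2914 × ln(0.2839) = 2914 × -1.259
W_by_gas = -3670 J; work on gas = −W_by = 3670 J.

W ≈ 3670 J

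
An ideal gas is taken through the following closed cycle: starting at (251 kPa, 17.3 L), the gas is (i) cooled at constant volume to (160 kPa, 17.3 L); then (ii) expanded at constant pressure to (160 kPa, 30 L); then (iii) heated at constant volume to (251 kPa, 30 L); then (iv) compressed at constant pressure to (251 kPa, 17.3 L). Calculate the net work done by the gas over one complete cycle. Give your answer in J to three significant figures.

W_net ≈ -1160 J

Constant-volume legs do no work.
W(ii) = (160)(30 − 17.3) = 2032 J; W(iv) = (251)(17.3 − 30) = -3188 J.
W_net = 2032 − 3188 = -1156 J (the counter-clockwise enclosed area).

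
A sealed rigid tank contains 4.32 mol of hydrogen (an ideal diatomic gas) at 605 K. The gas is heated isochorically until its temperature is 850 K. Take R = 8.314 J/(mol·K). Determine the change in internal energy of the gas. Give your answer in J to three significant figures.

Constant volume ⇒ W = 0, so Q = ΔU = nCᵥΔT with Cᵥ = 5R/2 = 20.79 J/(mol·K).
ΔU = (4.32)(20.79)(850 − 605) = 21999 J.

ΔU ≈ 22000 J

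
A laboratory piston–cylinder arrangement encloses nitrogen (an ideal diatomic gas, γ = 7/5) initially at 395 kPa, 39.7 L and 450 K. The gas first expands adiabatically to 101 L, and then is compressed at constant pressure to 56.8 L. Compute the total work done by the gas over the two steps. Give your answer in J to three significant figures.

W_total ≈ 7500 J

Step 1 (adiabatic): W = (P₁V₁ − P₂V₂)/(γ−1) = (15682 − 10794)/0.4 = 12219 J.
After step 1: P = 106.9 kPa, V = 101 L, T = 309.7 K.
Step 2 (isobaric): W = PΔV = (106.9 kPa)(56.8 − 101 L) = -4724 J.
W_total = 12219 − 4724 = 7496 J.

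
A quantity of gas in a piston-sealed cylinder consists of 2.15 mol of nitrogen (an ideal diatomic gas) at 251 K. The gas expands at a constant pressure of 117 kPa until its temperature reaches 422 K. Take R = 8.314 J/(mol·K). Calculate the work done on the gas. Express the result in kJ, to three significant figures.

Isobaric: W = P ΔV = nR ΔT.
W = (2.15)(8.314)(422 − 251) = 3057 J.
Work on gas = −W_by = -3057 J.

W ≈ -3.06 kJ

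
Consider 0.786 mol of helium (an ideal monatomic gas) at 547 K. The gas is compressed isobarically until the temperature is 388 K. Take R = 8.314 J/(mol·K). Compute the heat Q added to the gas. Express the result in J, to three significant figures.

Isobaric: W = nRΔT = (0.786)(8.314)(-159) = -1039 J.
ΔU = nCᵥΔT with Cᵥ = 3R/2: ΔU = (0.786)(12.47)(-159) = -1559 J.
Q = ΔU + W = -1559 − 1039 = -2598 J.

Q ≈ -2600 J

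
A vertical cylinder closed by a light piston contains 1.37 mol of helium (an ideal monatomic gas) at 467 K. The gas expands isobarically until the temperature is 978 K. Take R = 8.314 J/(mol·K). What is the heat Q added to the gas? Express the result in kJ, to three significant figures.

Isobaric: W = nRΔT = (1.37)(8.314)(511) = 5820 J.
ΔU = nCᵥΔT with Cᵥ = 3R/2: ΔU = (1.37)(12.47)(511) = 8731 J.
Q = ΔU + W = 8731 + 5820 = 14551 J.

Q ≈ 14.6 kJ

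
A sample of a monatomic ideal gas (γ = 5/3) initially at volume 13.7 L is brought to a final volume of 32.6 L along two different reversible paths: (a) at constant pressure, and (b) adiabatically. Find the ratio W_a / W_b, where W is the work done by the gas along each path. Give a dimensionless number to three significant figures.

W_a / W_b ≈ 2.10

Path (a) isobaric: W = P₁(V₂ − V₁) → W_a/(P₁V₁) = 1.38.
Path (b) adiabatic: W = P₁V₁(1 − (V₁/V₂)^(γ−1))/(γ−1) → W_b/(P₁V₁) = 0.6584.
W_a / W_b = 1.38 / 0.6584 = 2.095.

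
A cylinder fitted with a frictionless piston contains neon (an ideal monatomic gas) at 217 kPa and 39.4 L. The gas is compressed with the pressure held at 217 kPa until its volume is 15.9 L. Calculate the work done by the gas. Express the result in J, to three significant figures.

Isobaric: W = P ΔV.
W = (217 kPa)(15.9 − 39.4 L) = (217)(-23.5) = -5100 J.

W ≈ -5100 J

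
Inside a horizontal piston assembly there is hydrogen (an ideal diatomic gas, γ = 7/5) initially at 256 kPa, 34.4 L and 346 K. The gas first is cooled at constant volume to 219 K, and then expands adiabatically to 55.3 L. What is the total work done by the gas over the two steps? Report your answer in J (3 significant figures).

W_total ≈ 2410 J

Step 1 (isochoric): W = 0 (constant volume).
After step 1: P = 162 kPa (V unchanged).
Step 2 (adiabatic): W = (P₁V₁ − P₂V₂)/(γ−1) = (5574 − 4610)/0.4 = 2410 J.
W_total = 0 + 2410 = 2410 J.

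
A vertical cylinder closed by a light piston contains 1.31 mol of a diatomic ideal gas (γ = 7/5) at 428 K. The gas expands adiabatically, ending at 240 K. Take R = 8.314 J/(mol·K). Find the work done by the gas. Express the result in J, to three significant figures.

Adiabatic ⇒ Q = 0, so W_by = −ΔU = nCᵥ(T₁ − T₂).
Cᵥ = 5R/2 = 20.79 J/(mol·K).
W = (1.31)(20.79)(428 − 240) = 5119 J.

W ≈ 5120 J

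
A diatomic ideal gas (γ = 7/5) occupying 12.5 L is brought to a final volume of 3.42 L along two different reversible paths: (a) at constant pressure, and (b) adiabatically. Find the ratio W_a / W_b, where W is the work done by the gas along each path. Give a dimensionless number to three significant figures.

W_a / W_b ≈ 0.428

Path (a) isobaric: W = P₁(V₂ − V₁) → W_a/(P₁V₁) = -0.7264.
Path (b) adiabatic: W = P₁V₁(1 − (V₁/V₂)^(γ−1))/(γ−1) → W_b/(P₁V₁) = -1.698.
W_a / W_b = -0.7264 / -1.698 = 0.4277.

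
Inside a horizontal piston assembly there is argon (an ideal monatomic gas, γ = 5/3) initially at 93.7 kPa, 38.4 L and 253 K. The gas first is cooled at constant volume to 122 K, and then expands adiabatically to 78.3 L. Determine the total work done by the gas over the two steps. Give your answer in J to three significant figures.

W_total ≈ 984 J

Step 1 (isochoric): W = 0 (constant volume).
After step 1: P = 45.18 kPa (V unchanged).
Step 2 (adiabatic): W = (P₁V₁ − P₂V₂)/(γ−1) = (1735 − 1079)/0.667 = 984.1 J.
W_total = 0 + 984.1 = 984.1 J.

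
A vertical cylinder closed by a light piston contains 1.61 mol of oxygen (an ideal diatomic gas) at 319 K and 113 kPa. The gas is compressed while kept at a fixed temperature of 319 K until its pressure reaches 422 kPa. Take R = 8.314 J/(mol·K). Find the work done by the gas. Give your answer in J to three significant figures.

W ≈ -5630 J

Isothermal process: W = nRT ln(V₂/V₁) = nRT ln(P₁/P₂).
W = (1.61)(8.314)(319) × ln(113/422)
  = 4270 × ln(0.2678) = 4270 × -1.318
W_by_gas = -5626 J.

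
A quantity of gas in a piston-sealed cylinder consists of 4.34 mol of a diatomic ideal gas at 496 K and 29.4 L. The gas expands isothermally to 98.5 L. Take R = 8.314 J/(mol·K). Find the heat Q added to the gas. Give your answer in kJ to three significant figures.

Isothermal ⇒ ΔU = 0, so Q = W = nRT ln(V₂/V₁).
Q = (4.34)(8.314)(496) ln(98.5/29.4) = 17897 × 1.209 = 21639 J.

Q ≈ 21.6 kJ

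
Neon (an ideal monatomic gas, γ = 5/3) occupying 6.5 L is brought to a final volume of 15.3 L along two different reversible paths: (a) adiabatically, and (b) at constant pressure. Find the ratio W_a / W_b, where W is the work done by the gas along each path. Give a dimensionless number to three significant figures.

Path (a) adiabatic: W = P₁V₁(1 − (V₁/V₂)^(γ−1))/(γ−1) → W_a/(P₁V₁) = 0.6523.
Path (b) isobaric: W = P₁(V₂ − V₁) → W_b/(P₁V₁) = 1.354.
W_a / W_b = 0.6523 / 1.354 = 0.4818.

W_a / W_b ≈ 0.482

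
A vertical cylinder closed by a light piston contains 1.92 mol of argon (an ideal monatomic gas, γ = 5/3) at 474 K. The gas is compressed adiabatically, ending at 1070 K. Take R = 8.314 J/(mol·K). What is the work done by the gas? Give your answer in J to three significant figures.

Adiabatic ⇒ Q = 0, so W_by = −ΔU = nCᵥ(T₁ − T₂).
Cᵥ = 3R/2 = 12.47 J/(mol·K).
W = (1.92)(12.47)(474 − 1070) = -14271 J.

W ≈ -14300 J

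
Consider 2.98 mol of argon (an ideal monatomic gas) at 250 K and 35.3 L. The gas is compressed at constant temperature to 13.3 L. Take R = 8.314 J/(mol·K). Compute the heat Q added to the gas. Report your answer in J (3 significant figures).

Q ≈ -6050 J

Isothermal ⇒ ΔU = 0, so Q = W = nRT ln(V₂/V₁).
Q = (2.98)(8.314)(250) ln(13.3/35.3) = 6194 × -0.9761 = -6046 J.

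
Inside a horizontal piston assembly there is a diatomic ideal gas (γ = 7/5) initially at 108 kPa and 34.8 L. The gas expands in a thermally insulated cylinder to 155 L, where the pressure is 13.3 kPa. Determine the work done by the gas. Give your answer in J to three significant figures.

Adiabatic: W = (P₁V₁ − P₂V₂)/(γ − 1) with γ = 7/5.
P₁V₁ = 3758 J, P₂V₂ = 2062 J.
W = (3758 − 2062) / 0.4 = 4242 J.

W ≈ 4240 J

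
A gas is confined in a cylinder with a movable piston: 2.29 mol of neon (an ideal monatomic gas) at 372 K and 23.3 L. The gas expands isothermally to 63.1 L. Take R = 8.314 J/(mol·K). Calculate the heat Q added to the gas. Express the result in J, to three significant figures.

Q ≈ 7060 J

Isothermal ⇒ ΔU = 0, so Q = W = nRT ln(V₂/V₁).
Q = (2.29)(8.314)(372) ln(63.1/23.3) = 7083 × 0.9963 = 7056 J.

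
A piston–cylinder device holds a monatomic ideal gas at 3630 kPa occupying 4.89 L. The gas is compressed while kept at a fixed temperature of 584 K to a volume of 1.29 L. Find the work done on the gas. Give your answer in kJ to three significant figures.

W ≈ 23.7 kJ

Isothermal: W = nRT ln(V₂/V₁) = P₁V₁ ln(V₂/V₁).
P₁V₁ = (3630 kPa)(4.89 L) = 17751 J.
W = 17751 × ln(1.29/4.89) = 17751 × -1.333
W_by_gas = -23654 J; work on gas = −W_by = 23654 J.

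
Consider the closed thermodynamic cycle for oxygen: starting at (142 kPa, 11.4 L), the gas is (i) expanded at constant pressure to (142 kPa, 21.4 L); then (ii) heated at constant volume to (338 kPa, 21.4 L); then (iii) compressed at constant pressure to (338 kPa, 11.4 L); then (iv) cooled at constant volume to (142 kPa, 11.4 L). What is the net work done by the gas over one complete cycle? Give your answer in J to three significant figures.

W_net ≈ -1960 J

Constant-volume legs do no work.
W(i) = (142)(21.4 − 11.4) = 1420 J; W(iii) = (338)(11.4 − 21.4) = -3380 J.
W_net = 1420 − 3380 = -1960 J (the counter-clockwise enclosed area).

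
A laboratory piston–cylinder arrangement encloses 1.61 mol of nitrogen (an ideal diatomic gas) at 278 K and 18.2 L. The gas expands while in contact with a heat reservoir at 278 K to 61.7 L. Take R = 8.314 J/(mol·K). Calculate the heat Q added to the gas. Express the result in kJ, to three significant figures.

Q ≈ 4.54 kJ

Isothermal ⇒ ΔU = 0, so Q = W = nRT ln(V₂/V₁).
Q = (1.61)(8.314)(278) ln(61.7/18.2) = 3721 × 1.221 = 4543 J.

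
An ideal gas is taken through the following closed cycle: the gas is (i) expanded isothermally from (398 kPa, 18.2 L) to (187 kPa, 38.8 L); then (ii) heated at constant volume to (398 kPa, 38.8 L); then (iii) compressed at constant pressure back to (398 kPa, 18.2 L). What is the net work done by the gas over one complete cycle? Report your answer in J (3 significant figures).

W_net ≈ -2720 J

Leg (i): W = PᵢVᵢ ln(V_f/Vᵢ) = (7244) ln(38.8/18.2) = 5483 J.
Leg (ii): W = 0.
Leg (iii): W = PΔV = (398)(18.2 − 38.8) = -8199 J.
W_net = 5483 − 8199 = -2715 J.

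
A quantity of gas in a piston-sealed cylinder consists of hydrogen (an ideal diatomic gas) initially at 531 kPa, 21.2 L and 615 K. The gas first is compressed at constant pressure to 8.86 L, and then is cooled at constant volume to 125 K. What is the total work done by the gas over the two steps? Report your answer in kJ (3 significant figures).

W_total ≈ -6.55 kJ

Step 1 (isobaric): W = PΔV = (531 kPa)(8.86 − 21.2 L) = -6553 J.
Step 2 (isochoric): W = 0 (constant volume).
W_total = -6553 + 0 = -6553 J.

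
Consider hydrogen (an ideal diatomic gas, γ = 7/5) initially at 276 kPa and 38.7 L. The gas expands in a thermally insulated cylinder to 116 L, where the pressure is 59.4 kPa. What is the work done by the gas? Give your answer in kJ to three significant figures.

W ≈ 9.48 kJ

Adiabatic: W = (P₁V₁ − P₂V₂)/(γ − 1) with γ = 7/5.
P₁V₁ = 10681 J, P₂V₂ = 6890 J.
W = (10681 − 6890) / 0.4 = 9477 J.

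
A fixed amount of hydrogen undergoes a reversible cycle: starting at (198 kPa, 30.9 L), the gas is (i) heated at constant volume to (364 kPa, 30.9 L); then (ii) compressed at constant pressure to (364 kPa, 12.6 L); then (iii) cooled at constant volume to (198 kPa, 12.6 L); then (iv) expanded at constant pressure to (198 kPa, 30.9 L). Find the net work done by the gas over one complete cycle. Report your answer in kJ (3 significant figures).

Constant-volume legs do no work.
W(ii) = (364)(12.6 − 30.9) = -6661 J; W(iv) = (198)(30.9 − 12.6) = 3623 J.
W_net = -6661 + 3623 = -3038 J (the counter-clockwise enclosed area).

W_net ≈ -3.04 kJ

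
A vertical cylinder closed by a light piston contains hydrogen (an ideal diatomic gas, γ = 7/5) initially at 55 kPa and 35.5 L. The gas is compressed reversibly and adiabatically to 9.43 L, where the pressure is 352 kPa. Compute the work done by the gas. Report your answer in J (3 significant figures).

W ≈ -3420 J

Adiabatic: W = (P₁V₁ − P₂V₂)/(γ − 1) with γ = 7/5.
P₁V₁ = 1952 J, P₂V₂ = 3319 J.
W = (1952 − 3319) / 0.4 = -3417 J.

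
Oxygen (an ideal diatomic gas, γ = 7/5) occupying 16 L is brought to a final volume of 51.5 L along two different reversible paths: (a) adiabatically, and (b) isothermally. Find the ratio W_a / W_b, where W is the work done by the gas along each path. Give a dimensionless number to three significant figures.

Path (a) adiabatic: W = P₁V₁(1 − (V₁/V₂)^(γ−1))/(γ−1) → W_a/(P₁V₁) = 0.9337.
Path (b) isothermal: W = P₁V₁ ln(V₂/V₁) → W_b/(P₁V₁) = 1.169.
W_a / W_b = 0.9337 / 1.169 = 0.7988.

W_a / W_b ≈ 0.799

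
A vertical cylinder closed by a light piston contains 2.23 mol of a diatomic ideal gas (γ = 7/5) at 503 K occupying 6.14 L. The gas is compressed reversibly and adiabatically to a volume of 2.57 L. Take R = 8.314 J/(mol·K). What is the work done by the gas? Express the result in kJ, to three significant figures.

Adiabatic: TV^(γ−1) = const with γ = 7/5.
T₂ = T₁ (V₁/V₂)^(γ−1) = 503 × (6.14/2.57)^0.4 = 503 × 1.417 = 712.6 K.
W_by = nCᵥ(T₁ − T₂) = (2.23)(20.79)(503 − 712.6) = -9716 J.

W ≈ -9.72 kJ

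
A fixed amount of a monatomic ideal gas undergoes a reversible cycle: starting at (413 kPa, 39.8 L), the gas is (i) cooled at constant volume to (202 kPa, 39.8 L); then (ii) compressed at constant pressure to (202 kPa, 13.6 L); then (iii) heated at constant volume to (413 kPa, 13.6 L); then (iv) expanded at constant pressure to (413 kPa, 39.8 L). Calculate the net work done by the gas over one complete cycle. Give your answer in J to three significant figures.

Constant-volume legs do no work.
W(ii) = (202)(13.6 − 39.8) = -5292 J; W(iv) = (413)(39.8 − 13.6) = 10821 J.
W_net = -5292 + 10821 = 5528 J (the clockwise enclosed area).

W_net ≈ 5530 J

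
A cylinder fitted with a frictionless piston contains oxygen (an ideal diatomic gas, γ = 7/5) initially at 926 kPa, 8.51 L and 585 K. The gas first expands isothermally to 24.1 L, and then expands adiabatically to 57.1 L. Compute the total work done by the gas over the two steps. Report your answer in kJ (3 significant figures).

Step 1 (isothermal): W = P₁V₁ ln(V₂/V₁) = (7880) ln(24.1/8.51) = 8203 J.
After step 1: P = 327 kPa, V = 24.1 L, T = 585 K.
Step 2 (adiabatic): W = (P₁V₁ − P₂V₂)/(γ−1) = (7880 − 5581)/0.4 = 5749 J.
W_total = 8203 + 5749 = 13952 J.

W_total ≈ 14.0 kJ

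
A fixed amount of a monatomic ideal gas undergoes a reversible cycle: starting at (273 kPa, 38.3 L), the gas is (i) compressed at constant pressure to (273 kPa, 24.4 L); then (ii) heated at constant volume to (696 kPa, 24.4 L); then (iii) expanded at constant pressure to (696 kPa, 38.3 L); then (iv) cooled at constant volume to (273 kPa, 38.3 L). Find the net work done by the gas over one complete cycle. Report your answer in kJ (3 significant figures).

Constant-volume legs do no work.
W(i) = (273)(24.4 − 38.3) = -3795 J; W(iii) = (696)(38.3 − 24.4) = 9674 J.
W_net = -3795 + 9674 = 5880 J (the clockwise enclosed area).

W_net ≈ 5.88 kJ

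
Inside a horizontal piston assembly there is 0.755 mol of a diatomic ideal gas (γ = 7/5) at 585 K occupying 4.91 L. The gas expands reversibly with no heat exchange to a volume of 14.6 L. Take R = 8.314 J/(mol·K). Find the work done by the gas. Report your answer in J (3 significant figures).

Adiabatic: TV^(γ−1) = const with γ = 7/5.
T₂ = T₁ (V₁/V₂)^(γ−1) = 585 × (4.91/14.6)^0.4 = 585 × 0.6467 = 378.3 K.
W_by = nCᵥ(T₁ − T₂) = (0.755)(20.79)(585 − 378.3) = 3244 J.

W ≈ 3240 J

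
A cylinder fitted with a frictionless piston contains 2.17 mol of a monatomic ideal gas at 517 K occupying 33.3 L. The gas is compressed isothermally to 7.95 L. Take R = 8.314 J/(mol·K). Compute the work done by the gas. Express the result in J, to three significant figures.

Isothermal: W = nRT ln(V₂/V₁).
W = (2.17)(8.314)(517) × ln(7.95/33.3)
  = 9327 × -1.432
W_by_gas = -13360 J.

W ≈ -13400 J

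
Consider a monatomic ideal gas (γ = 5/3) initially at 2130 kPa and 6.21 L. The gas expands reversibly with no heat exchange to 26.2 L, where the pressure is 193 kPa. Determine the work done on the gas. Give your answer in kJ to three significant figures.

Adiabatic: W = (P₁V₁ − P₂V₂)/(γ − 1) with γ = 5/3.
P₁V₁ = 13227 J, P₂V₂ = 5057 J.
W = (13227 − 5057) / 0.6667 = 12256 J.
Work on gas = −W_by = -12256 J.

W ≈ -12.3 kJ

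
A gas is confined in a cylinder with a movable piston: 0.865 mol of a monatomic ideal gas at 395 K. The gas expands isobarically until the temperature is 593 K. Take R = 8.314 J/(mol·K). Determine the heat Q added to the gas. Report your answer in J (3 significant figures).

Isobaric: W = nRΔT = (0.865)(8.314)(198) = 1424 J.
ΔU = nCᵥΔT with Cᵥ = 3R/2: ΔU = (0.865)(12.47)(198) = 2136 J.
Q = ΔU + W = 2136 + 1424 = 3560 J.

Q ≈ 3560 J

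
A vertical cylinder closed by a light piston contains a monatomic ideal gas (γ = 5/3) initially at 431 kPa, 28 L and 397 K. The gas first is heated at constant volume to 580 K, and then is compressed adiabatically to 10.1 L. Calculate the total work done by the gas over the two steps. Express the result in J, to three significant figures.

W_total ≈ -25700 J

Step 1 (isochoric): W = 0 (constant volume).
After step 1: P = 629.7 kPa (V unchanged).
Step 2 (adiabatic): W = (P₁V₁ − P₂V₂)/(γ−1) = (17631 − 34793)/0.667 = -25744 J.
W_total = 0 − 25744 = -25744 J.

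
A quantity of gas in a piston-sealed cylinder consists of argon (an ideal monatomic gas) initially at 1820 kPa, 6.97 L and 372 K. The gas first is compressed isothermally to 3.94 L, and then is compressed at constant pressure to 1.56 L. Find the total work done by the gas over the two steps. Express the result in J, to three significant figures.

W_total ≈ -14900 J

Step 1 (isothermal): W = P₁V₁ ln(V₂/V₁) = (12685) ln(3.94/6.97) = -7236 J.
After step 1: P = 3220 kPa, V = 3.94 L, T = 372 K.
Step 2 (isobaric): W = PΔV = (3220 kPa)(1.56 − 3.94 L) = -7663 J.
W_total = -7236 − 7663 = -14899 J.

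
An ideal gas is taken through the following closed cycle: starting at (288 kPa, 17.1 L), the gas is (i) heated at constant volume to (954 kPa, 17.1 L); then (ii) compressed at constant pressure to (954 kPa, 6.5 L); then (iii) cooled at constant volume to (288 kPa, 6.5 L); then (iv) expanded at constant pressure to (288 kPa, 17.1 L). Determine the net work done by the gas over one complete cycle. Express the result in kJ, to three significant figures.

W_net ≈ -7.06 kJ

Constant-volume legs do no work.
W(ii) = (954)(6.5 − 17.1) = -10112 J; W(iv) = (288)(17.1 − 6.5) = 3053 J.
W_net = -10112 + 3053 = -7060 J (the counter-clockwise enclosed area).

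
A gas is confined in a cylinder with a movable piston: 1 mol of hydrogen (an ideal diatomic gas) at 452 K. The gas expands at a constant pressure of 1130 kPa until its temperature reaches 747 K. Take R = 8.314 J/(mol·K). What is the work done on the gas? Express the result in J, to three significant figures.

W ≈ -2450 J

Isobaric: W = P ΔV = nR ΔT.
W = (1)(8.314)(747 − 452) = 2453 J.
Work on gas = −W_by = -2453 J.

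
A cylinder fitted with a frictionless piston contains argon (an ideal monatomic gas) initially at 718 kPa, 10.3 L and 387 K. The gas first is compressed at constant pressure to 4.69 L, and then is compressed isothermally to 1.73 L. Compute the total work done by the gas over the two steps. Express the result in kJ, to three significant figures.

W_total ≈ -7.39 kJ

Step 1 (isobaric): W = PΔV = (718 kPa)(4.69 − 10.3 L) = -4028 J.
After step 1: P = 718 kPa, V = 4.69 L, T = 176.2 K.
Step 2 (isothermal): W = P₁V₁ ln(V₂/V₁) = (3367) ln(1.73/4.69) = -3358 J.
W_total = -4028 − 3358 = -7386 J.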